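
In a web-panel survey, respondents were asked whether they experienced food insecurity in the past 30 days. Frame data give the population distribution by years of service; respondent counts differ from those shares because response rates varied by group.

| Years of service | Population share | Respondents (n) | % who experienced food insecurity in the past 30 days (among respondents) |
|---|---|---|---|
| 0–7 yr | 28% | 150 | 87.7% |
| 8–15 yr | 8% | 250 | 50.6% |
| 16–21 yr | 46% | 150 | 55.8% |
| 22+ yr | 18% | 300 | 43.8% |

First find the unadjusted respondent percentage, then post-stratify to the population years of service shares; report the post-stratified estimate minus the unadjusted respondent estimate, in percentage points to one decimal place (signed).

+6.5 percentage points

Unadjusted (pooled respondent) estimate weights by respondent counts:
  (150/850)×87.7 + (250/850)×50.6 + (150/850)×55.8 + (300/850)×43.8 = 55.6647%
Post-stratified estimate weights by population shares:
  0.28×87.7 + 0.08×50.6 + 0.46×55.8 + 0.18×43.8 = 62.156%
Difference = 62.156 − 55.6647 = 6.4913 pp.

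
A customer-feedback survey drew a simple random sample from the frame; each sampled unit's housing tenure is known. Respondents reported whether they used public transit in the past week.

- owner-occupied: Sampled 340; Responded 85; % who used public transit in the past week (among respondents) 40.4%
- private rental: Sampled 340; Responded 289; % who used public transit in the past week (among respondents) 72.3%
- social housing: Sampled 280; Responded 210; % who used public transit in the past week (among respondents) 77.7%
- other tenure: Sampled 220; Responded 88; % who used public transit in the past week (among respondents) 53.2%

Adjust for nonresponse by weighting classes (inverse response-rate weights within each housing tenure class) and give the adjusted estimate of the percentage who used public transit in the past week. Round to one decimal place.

60.8%

Response rates by class: owner-occupied 85/340 = 25%, private rental 289/340 = 85%, social housing 210/280 = 75%, other tenure 88/220 = 40%.
Inverse-response-rate weighting restores each class to its sampled count, so class totals weight by n_sampled:
  owner-occupied: 340 × 40.4 = 13,736
  private rental: 340 × 72.3 = 24,582
  social housing: 280 × 77.7 = 21,756
  other tenure: 220 × 53.2 = 11,704
Adjusted estimate = 71,778 / 1,180 = 60.8288 → 60.8%.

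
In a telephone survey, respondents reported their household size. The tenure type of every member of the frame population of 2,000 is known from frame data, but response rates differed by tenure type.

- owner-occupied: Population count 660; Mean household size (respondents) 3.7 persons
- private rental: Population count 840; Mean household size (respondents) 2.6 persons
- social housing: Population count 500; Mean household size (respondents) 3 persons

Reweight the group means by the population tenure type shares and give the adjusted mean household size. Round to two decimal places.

Post-stratification weights by population share, not respondent share:
  owner-occupied: (660/2,000) × 3.7 = 1.221
  private rental: (840/2,000) × 2.6 = 1.092
  social housing: (500/2,000) × 3 = 0.75
Post-stratified estimate = 3.063 → 3.06.

3.06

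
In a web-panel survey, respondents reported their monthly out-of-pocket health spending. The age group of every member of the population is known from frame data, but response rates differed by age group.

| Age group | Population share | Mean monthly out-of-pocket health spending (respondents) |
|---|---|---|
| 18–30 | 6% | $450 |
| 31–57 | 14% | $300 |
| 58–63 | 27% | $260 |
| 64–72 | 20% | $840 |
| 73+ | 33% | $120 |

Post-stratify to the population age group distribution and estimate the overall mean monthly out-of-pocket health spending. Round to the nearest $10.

Weight each group's respondent value by its population share:
  18–30: 0.06 × 450 = 27
  31–57: 0.14 × 300 = 42
  58–63: 0.27 × 260 = 70.2
  64–72: 0.2 × 840 = 168
  73+: 0.33 × 120 = 39.6
Post-stratified estimate = 346.8 → $350.

$350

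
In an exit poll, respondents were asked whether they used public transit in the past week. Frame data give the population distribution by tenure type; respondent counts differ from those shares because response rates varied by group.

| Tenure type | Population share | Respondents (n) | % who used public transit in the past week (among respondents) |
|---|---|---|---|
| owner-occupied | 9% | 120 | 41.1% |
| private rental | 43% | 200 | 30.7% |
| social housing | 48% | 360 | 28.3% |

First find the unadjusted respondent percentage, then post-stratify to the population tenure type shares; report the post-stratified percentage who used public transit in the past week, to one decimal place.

Without adjustment, the pooled respondent share is:
  (120/680)×41.1 + (200/680)×30.7 + (360/680)×28.3 = 31.2647%
Reweighting by population tenure type shares:
  0.09×41.1 + 0.43×30.7 + 0.48×28.3 = 30.484%

30.5%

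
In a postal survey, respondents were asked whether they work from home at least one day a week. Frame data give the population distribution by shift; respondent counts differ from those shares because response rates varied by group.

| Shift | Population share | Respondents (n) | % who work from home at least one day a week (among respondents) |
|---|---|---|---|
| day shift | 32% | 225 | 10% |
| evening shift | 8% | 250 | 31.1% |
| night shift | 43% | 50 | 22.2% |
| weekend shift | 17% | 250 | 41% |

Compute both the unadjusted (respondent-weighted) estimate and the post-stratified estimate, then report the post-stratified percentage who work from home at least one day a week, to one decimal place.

Without adjustment, the pooled respondent share is:
  (225/775)×10 + (250/775)×31.1 + (50/775)×22.2 + (250/775)×41 = 27.5935%
Reweighting by population shift shares:
  0.32×10 + 0.08×31.1 + 0.43×22.2 + 0.17×41 = 22.204%

22.2%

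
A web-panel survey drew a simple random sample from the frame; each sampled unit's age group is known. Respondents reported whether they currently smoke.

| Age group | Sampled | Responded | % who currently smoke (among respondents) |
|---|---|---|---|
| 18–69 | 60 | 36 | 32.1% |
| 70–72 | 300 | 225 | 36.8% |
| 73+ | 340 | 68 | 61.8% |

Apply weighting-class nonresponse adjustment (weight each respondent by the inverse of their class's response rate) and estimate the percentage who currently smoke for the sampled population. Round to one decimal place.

Class response rates: 18–69 36/60 = 60%, 70–72 225/300 = 75%, 73+ 68/340 = 20%.
Inverse-response-rate weighting restores each class to its sampled count, so class totals weight by n_sampled:
  18–69: 60 × 32.1 = 1926
  70–72: 300 × 36.8 = 11,040
  73+: 340 × 61.8 = 21,012
Adjusted estimate = 33,978 / 700 = 48.54 → 48.5%.

48.5%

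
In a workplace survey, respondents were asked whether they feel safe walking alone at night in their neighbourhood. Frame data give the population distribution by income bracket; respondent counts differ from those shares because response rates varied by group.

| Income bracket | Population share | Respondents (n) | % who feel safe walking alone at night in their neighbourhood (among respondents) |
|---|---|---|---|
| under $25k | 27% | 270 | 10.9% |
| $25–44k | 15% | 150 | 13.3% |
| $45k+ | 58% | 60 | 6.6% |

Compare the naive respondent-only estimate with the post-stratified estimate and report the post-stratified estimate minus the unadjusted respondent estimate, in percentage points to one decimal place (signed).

Without adjustment, the pooled respondent share is:
  (270/480)×10.9 + (150/480)×13.3 + (60/480)×6.6 = 11.1125%
Post-stratifying to population shares instead:
  0.27×10.9 + 0.15×13.3 + 0.58×6.6 = 8.766%
Difference = 8.766 − 11.1125 = -2.3465 pp.

-2.3 percentage points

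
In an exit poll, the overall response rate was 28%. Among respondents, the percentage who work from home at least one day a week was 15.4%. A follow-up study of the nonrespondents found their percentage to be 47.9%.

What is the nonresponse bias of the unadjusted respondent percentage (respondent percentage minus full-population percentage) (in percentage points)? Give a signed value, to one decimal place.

Nonresponse fraction = 1 − 0.28 = 0.72.
Bias = (nonresponse fraction) × (respondent percentage − nonrespondent percentage)
     = 0.72 × (15.4 − 47.9) = 0.72 × -32.5 = -23.4.

-23.4 percentage points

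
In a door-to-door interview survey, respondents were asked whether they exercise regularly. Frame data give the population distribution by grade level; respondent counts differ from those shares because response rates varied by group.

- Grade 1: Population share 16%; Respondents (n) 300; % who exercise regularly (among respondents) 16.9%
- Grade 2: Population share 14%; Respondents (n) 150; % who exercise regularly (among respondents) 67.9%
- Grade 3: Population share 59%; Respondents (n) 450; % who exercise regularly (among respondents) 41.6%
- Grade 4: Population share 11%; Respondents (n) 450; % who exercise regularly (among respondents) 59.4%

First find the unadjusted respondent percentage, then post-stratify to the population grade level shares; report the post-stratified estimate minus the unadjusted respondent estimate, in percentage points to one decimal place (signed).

Without adjustment, the pooled respondent share is:
  (300/1350)×16.9 + (150/1350)×67.9 + (450/1350)×41.6 + (450/1350)×59.4 = 44.9667%
Reweighting by population grade level shares:
  0.16×16.9 + 0.14×67.9 + 0.59×41.6 + 0.11×59.4 = 43.288%
Difference = 43.288 − 44.9667 = -1.6787 pp.

-1.7 percentage points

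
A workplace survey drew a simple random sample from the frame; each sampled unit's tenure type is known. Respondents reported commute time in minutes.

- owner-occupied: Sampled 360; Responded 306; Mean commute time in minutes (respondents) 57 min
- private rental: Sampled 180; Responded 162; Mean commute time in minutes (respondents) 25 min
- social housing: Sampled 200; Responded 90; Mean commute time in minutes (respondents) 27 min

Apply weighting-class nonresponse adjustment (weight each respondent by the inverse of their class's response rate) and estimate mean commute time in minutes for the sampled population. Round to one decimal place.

Response rates by class: owner-occupied 306/360 = 85%, private rental 162/180 = 90%, social housing 90/200 = 45%.
Each respondent's weight = sampled/responded in their class; summing within a class gives n_sampled, so:
  owner-occupied: 360 × 57 = 20,520
  private rental: 180 × 25 = 4500
  social housing: 200 × 27 = 5400
Adjusted estimate = 30,420 / 740 = 41.1081 → 41.1.

41.1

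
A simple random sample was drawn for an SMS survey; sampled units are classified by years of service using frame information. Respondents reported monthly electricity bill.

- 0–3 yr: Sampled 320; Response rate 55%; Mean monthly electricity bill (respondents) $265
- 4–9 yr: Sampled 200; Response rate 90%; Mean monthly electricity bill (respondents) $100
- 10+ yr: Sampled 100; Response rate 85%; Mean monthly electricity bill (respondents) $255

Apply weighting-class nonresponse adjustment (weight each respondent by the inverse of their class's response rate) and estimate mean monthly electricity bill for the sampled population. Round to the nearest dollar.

$210

Weighting each respondent by the inverse class response rate inflates each class back to its sampled size, so the class weight is n_sampled:
  0–3 yr: 320 × 265 = 84,800
  4–9 yr: 200 × 100 = 20,000
  10+ yr: 100 × 255 = 25,500
Adjusted estimate = 130,300 / 620 = 210.161 → $210.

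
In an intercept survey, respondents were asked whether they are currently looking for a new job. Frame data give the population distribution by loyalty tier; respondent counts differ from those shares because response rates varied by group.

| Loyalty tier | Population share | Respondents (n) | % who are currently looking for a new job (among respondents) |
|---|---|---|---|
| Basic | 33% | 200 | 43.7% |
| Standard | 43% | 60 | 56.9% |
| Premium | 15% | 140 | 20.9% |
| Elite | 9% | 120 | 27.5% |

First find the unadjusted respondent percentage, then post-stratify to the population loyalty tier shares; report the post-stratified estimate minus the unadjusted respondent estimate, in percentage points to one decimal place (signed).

Naive respondent-only estimate (weights = respondent counts):
  (200/520)×43.7 + (60/520)×56.9 + (140/520)×20.9 + (120/520)×27.5 = 35.3462%
Post-stratified estimate weights by population shares:
  0.33×43.7 + 0.43×56.9 + 0.15×20.9 + 0.09×27.5 = 44.498%
Difference = 44.498 − 35.3462 = 9.1518 pp.

+9.2 percentage points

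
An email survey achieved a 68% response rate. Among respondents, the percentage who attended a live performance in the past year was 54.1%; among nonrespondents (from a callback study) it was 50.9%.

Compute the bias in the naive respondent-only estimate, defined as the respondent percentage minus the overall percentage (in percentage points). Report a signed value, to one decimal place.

Nonresponse fraction = 1 − 0.68 = 0.32.
Bias = (nonresponse fraction) × (respondent percentage − nonrespondent percentage)
     = 0.32 × (54.1 − 50.9) = 0.32 × 3.2 = 1.024.

+1.0 percentage points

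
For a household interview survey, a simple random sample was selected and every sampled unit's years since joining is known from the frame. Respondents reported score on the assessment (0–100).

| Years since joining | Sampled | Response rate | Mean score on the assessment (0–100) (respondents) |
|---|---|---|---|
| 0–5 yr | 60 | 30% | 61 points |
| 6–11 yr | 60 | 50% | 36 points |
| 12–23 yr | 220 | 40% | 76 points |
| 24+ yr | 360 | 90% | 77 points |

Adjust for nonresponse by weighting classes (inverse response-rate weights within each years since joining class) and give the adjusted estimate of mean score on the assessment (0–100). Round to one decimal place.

Inverse-response-rate weighting restores each class to its sampled count, so class totals weight by n_sampled:
  0–5 yr: 60 × 61 = 3660
  6–11 yr: 60 × 36 = 2160
  12–23 yr: 220 × 76 = 16,720
  24+ yr: 360 × 77 = 27,720
Adjusted estimate = 50,260 / 700 = 71.8 → 71.8.

71.8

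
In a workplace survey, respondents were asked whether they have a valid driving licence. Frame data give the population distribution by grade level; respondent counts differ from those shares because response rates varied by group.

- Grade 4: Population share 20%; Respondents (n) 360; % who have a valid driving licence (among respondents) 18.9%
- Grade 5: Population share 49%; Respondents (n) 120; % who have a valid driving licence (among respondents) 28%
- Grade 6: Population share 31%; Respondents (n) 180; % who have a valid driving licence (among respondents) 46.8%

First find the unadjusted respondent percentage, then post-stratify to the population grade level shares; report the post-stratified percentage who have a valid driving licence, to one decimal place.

32.0%

Unadjusted (pooled respondent) estimate weights by respondent counts:
  (360/660)×18.9 + (120/660)×28 + (180/660)×46.8 = 28.1636%
Post-stratified estimate weights by population shares:
  0.2×18.9 + 0.49×28 + 0.31×46.8 = 32.008%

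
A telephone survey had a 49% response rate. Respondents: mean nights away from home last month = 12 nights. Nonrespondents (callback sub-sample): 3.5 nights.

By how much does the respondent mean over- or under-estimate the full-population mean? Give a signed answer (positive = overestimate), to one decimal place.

+4.3

Nonresponse fraction = 1 − 0.49 = 0.51.
Bias = (nonresponse fraction) × (respondent mean − nonrespondent mean)
     = 0.51 × (12 − 3.5) = 0.51 × 8.5 = 4.335.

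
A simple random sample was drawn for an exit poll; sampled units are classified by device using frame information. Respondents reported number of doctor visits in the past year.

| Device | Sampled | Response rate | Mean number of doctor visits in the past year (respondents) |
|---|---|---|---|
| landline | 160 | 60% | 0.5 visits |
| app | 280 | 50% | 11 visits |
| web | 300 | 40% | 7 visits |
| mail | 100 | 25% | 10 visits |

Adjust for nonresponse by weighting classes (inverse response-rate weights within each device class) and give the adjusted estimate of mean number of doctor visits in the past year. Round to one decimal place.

With weight = n_sampled/n_responded per class, the weighted class total is n_sampled:
  landline: 160 × 0.5 = 80
  app: 280 × 11 = 3080
  web: 300 × 7 = 2100
  mail: 100 × 10 = 1000
Adjusted estimate = 6260 / 840 = 7.45238 → 7.5.

7.5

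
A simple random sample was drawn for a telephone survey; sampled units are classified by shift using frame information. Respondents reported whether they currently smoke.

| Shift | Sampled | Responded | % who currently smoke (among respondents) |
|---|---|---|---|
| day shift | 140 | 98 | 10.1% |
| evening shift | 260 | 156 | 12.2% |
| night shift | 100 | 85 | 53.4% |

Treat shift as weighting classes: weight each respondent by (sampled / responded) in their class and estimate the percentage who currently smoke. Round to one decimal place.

Class response rates: day shift 98/140 = 70%, evening shift 156/260 = 60%, night shift 85/100 = 85%.
Inverse-response-rate weighting restores each class to its sampled count, so class totals weight by n_sampled:
  day shift: 140 × 10.1 = 1414
  evening shift: 260 × 12.2 = 3172
  night shift: 100 × 53.4 = 5340
Adjusted estimate = 9926 / 500 = 19.852 → 19.9%.

19.9%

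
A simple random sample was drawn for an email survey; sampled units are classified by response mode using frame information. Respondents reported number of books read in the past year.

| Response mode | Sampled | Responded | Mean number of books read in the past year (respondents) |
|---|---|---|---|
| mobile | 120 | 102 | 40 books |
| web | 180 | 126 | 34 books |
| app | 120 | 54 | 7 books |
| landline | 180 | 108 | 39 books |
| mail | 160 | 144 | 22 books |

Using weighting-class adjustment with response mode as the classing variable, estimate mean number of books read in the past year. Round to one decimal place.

Class response rates: mobile 102/120 = 85%, web 126/180 = 70%, app 54/120 = 45%, landline 108/180 = 60%, mail 144/160 = 90%.
With weight = n_sampled/n_responded per class, the weighted class total is n_sampled:
  mobile: 120 × 40 = 4800
  web: 180 × 34 = 6120
  app: 120 × 7 = 840
  landline: 180 × 39 = 7020
  mail: 160 × 22 = 3520
Adjusted estimate = 22,300 / 760 = 29.3421 → 29.3.

29.3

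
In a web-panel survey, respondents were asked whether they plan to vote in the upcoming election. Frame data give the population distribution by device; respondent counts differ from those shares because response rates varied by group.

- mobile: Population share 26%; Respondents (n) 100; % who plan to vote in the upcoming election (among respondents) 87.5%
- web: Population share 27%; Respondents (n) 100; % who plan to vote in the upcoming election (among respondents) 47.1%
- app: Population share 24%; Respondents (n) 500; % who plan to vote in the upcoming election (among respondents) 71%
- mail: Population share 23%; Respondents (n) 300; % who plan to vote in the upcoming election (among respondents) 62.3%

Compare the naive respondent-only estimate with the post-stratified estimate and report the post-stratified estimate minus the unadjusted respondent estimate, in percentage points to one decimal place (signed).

Without adjustment, the pooled respondent share is:
  (100/1000)×87.5 + (100/1000)×47.1 + (500/1000)×71 + (300/1000)×62.3 = 67.65%
Post-stratifying to population shares instead:
  0.26×87.5 + 0.27×47.1 + 0.24×71 + 0.23×62.3 = 66.836%
Difference = 66.836 − 67.65 = -0.814 pp.

-0.8 percentage points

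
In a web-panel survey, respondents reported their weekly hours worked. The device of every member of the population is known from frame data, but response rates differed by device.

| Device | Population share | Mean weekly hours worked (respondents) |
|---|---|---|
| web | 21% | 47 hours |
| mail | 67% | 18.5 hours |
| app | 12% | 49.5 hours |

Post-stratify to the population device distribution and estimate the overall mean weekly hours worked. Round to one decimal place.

Post-stratification weights by population share, not respondent share:
  web: 0.21 × 47 = 9.87
  mail: 0.67 × 18.5 = 12.395
  app: 0.12 × 49.5 = 5.94
Post-stratified estimate = 28.205 → 28.2.

28.2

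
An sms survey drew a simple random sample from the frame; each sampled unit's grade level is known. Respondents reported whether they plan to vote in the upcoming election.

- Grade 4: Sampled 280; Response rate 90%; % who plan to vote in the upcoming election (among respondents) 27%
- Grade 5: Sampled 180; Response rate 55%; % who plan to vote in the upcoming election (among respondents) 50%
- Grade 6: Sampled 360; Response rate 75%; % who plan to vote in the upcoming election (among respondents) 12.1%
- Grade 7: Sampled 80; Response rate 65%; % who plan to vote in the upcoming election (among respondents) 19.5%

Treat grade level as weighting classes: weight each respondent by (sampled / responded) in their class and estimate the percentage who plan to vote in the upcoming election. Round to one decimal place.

25.0%

Weighting each respondent by the inverse class response rate inflates each class back to its sampled size, so the class weight is n_sampled:
  Grade 4: 280 × 27 = 7560
  Grade 5: 180 × 50 = 9000
  Grade 6: 360 × 12.1 = 4356
  Grade 7: 80 × 19.5 = 1560
Adjusted estimate = 22,476 / 900 = 24.9733 → 25.0%.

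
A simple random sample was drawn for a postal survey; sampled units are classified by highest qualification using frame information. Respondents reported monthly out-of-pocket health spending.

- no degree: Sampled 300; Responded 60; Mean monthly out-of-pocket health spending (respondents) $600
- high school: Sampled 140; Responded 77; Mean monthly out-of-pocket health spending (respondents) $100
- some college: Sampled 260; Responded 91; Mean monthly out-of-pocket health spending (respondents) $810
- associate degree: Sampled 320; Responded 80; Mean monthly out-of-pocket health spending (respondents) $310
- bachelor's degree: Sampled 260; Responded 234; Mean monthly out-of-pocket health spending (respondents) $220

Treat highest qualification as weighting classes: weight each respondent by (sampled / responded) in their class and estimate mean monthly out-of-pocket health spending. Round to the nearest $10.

Class response rates: no degree 60/300 = 20%, high school 77/140 = 55%, some college 91/260 = 35%, associate degree 80/320 = 25%, bachelor's degree 234/260 = 90%.
With weight = n_sampled/n_responded per class, the weighted class total is n_sampled:
  no degree: 300 × 600 = 180,000
  high school: 140 × 100 = 14,000
  some college: 260 × 810 = 210,600
  associate degree: 320 × 310 = 99,200
  bachelor's degree: 260 × 220 = 57,200
Adjusted estimate = 561,000 / 1,280 = 438.281 → $440.

$440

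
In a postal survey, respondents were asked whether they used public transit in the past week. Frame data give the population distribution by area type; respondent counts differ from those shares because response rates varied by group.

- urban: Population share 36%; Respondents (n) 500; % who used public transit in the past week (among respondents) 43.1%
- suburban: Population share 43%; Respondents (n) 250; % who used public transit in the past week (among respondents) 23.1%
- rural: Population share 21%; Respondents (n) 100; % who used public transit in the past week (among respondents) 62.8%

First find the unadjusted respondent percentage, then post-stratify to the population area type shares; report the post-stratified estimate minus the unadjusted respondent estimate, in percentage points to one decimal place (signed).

Without adjustment, the pooled respondent share is:
  (500/850)×43.1 + (250/850)×23.1 + (100/850)×62.8 = 39.5353%
Post-stratifying to population shares instead:
  0.36×43.1 + 0.43×23.1 + 0.21×62.8 = 38.637%
Difference = 38.637 − 39.5353 = -0.8983 pp.

-0.9 percentage points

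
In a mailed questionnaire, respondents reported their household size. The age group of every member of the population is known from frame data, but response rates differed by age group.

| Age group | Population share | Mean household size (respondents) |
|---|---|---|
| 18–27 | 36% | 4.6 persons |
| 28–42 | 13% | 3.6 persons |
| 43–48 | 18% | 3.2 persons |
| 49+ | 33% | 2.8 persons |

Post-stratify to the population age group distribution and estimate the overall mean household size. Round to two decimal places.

3.62

Post-stratification weights by population share, not respondent share:
  18–27: 0.36 × 4.6 = 1.656
  28–42: 0.13 × 3.6 = 0.468
  43–48: 0.18 × 3.2 = 0.576
  49+: 0.33 × 2.8 = 0.924
Post-stratified estimate = 3.624 → 3.62.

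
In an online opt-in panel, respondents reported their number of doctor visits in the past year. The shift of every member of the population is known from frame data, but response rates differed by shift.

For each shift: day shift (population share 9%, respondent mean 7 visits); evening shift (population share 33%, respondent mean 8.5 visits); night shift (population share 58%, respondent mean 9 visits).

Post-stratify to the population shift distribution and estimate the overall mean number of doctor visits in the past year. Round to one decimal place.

Reweight to the known shift distribution:
  day shift: 0.09 × 7 = 0.63
  evening shift: 0.33 × 8.5 = 2.805
  night shift: 0.58 × 9 = 5.22
Post-stratified estimate = 8.655 → 8.7.

8.7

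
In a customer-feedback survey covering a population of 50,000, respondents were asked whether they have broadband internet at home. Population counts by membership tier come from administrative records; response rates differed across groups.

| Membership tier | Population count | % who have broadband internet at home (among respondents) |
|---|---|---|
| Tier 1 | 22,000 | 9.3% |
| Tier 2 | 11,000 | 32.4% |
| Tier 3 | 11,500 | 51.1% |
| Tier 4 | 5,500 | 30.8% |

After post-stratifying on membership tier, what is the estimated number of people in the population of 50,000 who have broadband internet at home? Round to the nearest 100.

13,200

Apply each group's respondent rate to its population count:
  Tier 1: 22,000 × 9.3% = 2046
  Tier 2: 11,000 × 32.4% = 3564
  Tier 3: 11,500 × 51.1% = 5876.5
  Tier 4: 5,500 × 30.8% = 1694
Estimated total = 13180.5 → 13,200.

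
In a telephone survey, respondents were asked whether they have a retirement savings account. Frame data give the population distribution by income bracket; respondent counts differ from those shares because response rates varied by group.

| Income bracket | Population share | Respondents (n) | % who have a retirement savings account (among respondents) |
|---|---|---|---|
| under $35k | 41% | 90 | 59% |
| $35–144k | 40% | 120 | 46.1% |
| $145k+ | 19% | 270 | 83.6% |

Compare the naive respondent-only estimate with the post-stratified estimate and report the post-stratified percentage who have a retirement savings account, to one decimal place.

Naive respondent-only estimate (weights = respondent counts):
  (90/480)×59 + (120/480)×46.1 + (270/480)×83.6 = 69.6125%
Post-stratified estimate weights by population shares:
  0.41×59 + 0.4×46.1 + 0.19×83.6 = 58.514%

58.5%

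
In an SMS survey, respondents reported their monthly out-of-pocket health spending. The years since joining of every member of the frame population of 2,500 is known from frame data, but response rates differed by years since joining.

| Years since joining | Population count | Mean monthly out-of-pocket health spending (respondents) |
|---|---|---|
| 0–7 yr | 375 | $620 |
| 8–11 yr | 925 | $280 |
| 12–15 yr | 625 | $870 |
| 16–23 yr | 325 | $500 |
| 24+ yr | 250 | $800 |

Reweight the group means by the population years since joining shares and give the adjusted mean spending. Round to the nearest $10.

$560

Weight each group's respondent value by its population share:
  0–7 yr: (375/2,500) × 620 = 93
  8–11 yr: (925/2,500) × 280 = 103.6
  12–15 yr: (625/2,500) × 870 = 217.5
  16–23 yr: (325/2,500) × 500 = 65
  24+ yr: (250/2,500) × 800 = 80
Post-stratified estimate = 559.1 → $560.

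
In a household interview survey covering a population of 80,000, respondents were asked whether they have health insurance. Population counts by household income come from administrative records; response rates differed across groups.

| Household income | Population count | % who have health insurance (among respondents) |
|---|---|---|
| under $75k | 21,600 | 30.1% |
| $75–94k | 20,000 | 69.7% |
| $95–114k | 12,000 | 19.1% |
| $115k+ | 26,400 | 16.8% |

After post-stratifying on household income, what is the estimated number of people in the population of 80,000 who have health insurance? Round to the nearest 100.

27,200

Estimated count per cell = population count × respondent percentage:
  under $75k: 21,600 × 30.1% = 6501.6
  $75–94k: 20,000 × 69.7% = 13,940
  $95–114k: 12,000 × 19.1% = 2292
  $115k+: 26,400 × 16.8% = 4435.2
Estimated total = 27168.8 → 27,200.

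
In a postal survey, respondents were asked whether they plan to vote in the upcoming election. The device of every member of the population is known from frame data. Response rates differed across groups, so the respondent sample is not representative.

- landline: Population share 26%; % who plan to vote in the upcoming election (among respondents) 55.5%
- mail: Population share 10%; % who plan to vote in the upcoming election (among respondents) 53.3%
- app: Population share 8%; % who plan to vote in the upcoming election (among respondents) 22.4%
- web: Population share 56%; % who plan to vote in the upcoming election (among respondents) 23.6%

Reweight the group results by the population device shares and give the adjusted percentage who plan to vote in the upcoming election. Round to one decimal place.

34.8%

Reweight to the known device distribution:
  landline: 0.26 × 55.5 = 14.43
  mail: 0.1 × 53.3 = 5.33
  app: 0.08 × 22.4 = 1.792
  web: 0.56 × 23.6 = 13.216
Post-stratified estimate = 34.768 → 34.8%.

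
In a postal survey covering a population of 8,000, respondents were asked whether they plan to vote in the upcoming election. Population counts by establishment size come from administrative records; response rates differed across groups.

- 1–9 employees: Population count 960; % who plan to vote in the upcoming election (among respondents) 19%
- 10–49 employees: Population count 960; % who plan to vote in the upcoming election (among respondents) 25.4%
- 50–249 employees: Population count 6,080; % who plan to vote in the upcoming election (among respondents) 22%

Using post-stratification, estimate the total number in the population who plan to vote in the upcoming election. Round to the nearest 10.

1,760

Each cell contributes its population count × the respondent rate:
  1–9 employees: 960 × 19% = 182.4
  10–49 employees: 960 × 25.4% = 243.84
  50–249 employees: 6,080 × 22% = 1337.6
Estimated total = 1763.84 → 1,760.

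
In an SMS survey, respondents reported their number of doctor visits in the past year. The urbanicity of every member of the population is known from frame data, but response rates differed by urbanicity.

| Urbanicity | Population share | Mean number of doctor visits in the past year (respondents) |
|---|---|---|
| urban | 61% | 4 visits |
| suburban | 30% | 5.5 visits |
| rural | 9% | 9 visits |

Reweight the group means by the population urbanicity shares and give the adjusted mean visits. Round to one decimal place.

Post-stratification weights by population share, not respondent share:
  urban: 0.61 × 4 = 2.44
  suburban: 0.3 × 5.5 = 1.65
  rural: 0.09 × 9 = 0.81
Post-stratified estimate = 4.9 → 4.9.

4.9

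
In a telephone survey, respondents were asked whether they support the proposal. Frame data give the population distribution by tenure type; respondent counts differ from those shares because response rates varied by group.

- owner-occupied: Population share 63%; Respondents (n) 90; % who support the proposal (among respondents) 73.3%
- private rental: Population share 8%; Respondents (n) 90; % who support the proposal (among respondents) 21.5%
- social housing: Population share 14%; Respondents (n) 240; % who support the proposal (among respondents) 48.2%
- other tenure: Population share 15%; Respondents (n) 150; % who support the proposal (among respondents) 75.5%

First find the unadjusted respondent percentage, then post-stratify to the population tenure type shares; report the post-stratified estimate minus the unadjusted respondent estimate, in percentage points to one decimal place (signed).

+10.8 percentage points

Without adjustment, the pooled respondent share is:
  (90/570)×73.3 + (90/570)×21.5 + (240/570)×48.2 + (150/570)×75.5 = 55.1316%
Reweighting by population tenure type shares:
  0.63×73.3 + 0.08×21.5 + 0.14×48.2 + 0.15×75.5 = 65.972%
Difference = 65.972 − 55.1316 = 10.8404 pp.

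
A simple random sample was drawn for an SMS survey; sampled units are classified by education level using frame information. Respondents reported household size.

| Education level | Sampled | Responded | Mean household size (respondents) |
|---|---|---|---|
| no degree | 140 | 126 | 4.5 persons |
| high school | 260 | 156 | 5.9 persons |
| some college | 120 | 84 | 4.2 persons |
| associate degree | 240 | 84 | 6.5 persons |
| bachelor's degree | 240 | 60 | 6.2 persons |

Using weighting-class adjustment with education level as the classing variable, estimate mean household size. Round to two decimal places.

5.72

Response rates by class: no degree 126/140 = 90%, high school 156/260 = 60%, some college 84/120 = 70%, associate degree 84/240 = 35%, bachelor's degree 60/240 = 25%.
Weighting each respondent by the inverse class response rate inflates each class back to its sampled size, so the class weight is n_sampled:
  no degree: 140 × 4.5 = 630
  high school: 260 × 5.9 = 1534
  some college: 120 × 4.2 = 504
  associate degree: 240 × 6.5 = 1560
  bachelor's degree: 240 × 6.2 = 1488
Adjusted estimate = 5716 / 1,000 = 5.716 → 5.72.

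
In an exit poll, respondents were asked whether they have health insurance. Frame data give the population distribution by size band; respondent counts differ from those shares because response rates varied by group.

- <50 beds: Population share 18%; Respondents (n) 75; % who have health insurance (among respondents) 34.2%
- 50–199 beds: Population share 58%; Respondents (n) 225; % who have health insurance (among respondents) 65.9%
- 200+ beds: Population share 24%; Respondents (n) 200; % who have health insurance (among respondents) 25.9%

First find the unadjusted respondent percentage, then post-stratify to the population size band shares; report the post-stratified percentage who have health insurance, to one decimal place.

Naive respondent-only estimate (weights = respondent counts):
  (75/500)×34.2 + (225/500)×65.9 + (200/500)×25.9 = 45.145%
Reweighting by population size band shares:
  0.18×34.2 + 0.58×65.9 + 0.24×25.9 = 50.594%

50.6%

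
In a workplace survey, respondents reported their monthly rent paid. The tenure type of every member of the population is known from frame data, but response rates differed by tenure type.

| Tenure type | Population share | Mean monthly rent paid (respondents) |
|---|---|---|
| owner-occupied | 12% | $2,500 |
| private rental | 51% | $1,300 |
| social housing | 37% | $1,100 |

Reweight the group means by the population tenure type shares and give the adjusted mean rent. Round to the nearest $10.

$1,370

Weight each group's respondent value by its population share:
  owner-occupied: 0.12 × 2500 = 300
  private rental: 0.51 × 1300 = 663
  social housing: 0.37 × 1100 = 407
Post-stratified estimate = 1370 → $1,370.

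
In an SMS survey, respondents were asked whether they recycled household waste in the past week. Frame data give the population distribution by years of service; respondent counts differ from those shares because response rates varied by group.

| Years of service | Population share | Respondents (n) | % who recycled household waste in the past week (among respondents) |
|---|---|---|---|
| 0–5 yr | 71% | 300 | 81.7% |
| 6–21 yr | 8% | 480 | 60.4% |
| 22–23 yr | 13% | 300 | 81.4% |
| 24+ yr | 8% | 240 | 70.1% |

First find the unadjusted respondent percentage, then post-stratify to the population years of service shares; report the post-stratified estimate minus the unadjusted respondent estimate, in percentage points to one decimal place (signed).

+7.3 percentage points

Without adjustment, the pooled respondent share is:
  (300/1320)×81.7 + (480/1320)×60.4 + (300/1320)×81.4 + (240/1320)×70.1 = 71.7773%
Reweighting by population years of service shares:
  0.71×81.7 + 0.08×60.4 + 0.13×81.4 + 0.08×70.1 = 79.029%
Difference = 79.029 − 71.7773 = 7.2517 pp.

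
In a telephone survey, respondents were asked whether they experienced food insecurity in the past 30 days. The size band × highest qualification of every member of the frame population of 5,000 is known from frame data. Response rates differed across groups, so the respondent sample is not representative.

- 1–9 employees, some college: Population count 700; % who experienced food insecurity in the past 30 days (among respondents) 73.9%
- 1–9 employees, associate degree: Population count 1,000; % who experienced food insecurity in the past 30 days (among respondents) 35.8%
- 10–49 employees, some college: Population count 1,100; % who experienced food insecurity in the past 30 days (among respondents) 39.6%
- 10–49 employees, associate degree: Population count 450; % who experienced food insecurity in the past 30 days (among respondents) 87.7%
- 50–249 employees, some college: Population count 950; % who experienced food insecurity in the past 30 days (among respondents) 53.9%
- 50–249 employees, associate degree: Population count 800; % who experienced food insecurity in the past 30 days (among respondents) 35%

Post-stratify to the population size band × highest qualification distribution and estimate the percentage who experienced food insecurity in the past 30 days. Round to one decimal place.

50.0%

Weight each group's respondent value by its population share:
  1–9 employees, some college: (700/5,000) × 73.9 = 10.346
  1–9 employees, associate degree: (1,000/5,000) × 35.8 = 7.16
  10–49 employees, some college: (1,100/5,000) × 39.6 = 8.712
  10–49 employees, associate degree: (450/5,000) × 87.7 = 7.893
  50–249 employees, some college: (950/5,000) × 53.9 = 10.241
  50–249 employees, associate degree: (800/5,000) × 35 = 5.6
Post-stratified estimate = 49.952 → 50.0%.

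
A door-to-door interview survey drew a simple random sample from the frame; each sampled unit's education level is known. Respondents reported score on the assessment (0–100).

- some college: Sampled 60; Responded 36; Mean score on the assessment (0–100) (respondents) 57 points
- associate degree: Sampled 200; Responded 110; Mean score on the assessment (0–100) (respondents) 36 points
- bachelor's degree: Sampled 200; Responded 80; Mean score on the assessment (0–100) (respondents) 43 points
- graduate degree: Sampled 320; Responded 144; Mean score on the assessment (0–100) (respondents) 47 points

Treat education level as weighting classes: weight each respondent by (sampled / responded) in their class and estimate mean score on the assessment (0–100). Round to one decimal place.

43.9

Class response rates: some college 36/60 = 60%, associate degree 110/200 = 55%, bachelor's degree 80/200 = 40%, graduate degree 144/320 = 45%.
Weighting each respondent by the inverse class response rate inflates each class back to its sampled size, so the class weight is n_sampled:
  some college: 60 × 57 = 3420
  associate degree: 200 × 36 = 7200
  bachelor's degree: 200 × 43 = 8600
  graduate degree: 320 × 47 = 15,040
Adjusted estimate = 34,260 / 780 = 43.9231 → 43.9.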